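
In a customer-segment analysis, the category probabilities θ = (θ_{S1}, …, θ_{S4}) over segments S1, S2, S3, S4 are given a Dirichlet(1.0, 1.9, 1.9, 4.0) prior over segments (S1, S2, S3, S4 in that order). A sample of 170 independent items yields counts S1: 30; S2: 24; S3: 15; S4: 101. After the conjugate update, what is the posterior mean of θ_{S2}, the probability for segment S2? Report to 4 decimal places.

The Dirichlet prior is conjugate to the Multinomial likelihood: each posterior αⱼ = prior αⱼ + observed count nⱼ.
Posterior concentration: (31.0, 25.9, 16.9, 105.0), total = 178.8.
E[θ_{S2}|data] = α_{S2}/Σα = 25.9/178.8 = 0.1449.

0.1449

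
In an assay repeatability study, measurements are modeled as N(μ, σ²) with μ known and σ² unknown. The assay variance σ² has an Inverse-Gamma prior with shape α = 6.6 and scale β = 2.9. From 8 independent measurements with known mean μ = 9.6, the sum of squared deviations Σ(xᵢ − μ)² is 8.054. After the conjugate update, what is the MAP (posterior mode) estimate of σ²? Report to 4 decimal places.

With known mean μ and an Inverse-Gamma(α, β) prior on σ², the Normal likelihood is conjugate: posterior is Inv-Gamma(α + n/2, β + Σ(xᵢ−μ)²/2).
Posterior: Inv-Gamma(6.6 + 8/2, 2.9 + 8.054/2) = Inv-Gamma(10.60, 6.9270).
Mode = β/(α+1) = 6.9270/11.60 = 0.5972.

0.5972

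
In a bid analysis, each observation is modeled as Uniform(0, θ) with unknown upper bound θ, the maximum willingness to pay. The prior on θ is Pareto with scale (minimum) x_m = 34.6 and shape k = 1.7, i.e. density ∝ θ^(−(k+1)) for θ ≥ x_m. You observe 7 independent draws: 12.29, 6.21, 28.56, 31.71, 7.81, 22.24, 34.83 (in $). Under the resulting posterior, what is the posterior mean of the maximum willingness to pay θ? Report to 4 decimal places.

A Pareto(scale x_m, shape k) prior on the upper bound θ of Uniform(0, θ) is conjugate: posterior is Pareto(max(x_m, max xᵢ), k + n).
Sample maximum = 34.83; prior scale x_m = 34.6 → posterior scale = max = 34.83.
Posterior shape = 1.7 + 7 = 8.7.
E[θ|data] = k·x_m/(k−1) = 8.7·34.83/7.7 = 39.3534.

39.3534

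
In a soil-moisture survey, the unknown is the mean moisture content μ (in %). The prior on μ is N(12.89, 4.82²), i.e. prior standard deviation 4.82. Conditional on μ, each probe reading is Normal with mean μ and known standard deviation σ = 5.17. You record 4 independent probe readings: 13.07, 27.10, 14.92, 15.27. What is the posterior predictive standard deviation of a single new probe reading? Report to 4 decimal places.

5.6496

For Normal data with known variance σ², a Normal(μ₀, σ₀²) prior on μ is conjugate. Posterior precision = 1/σ₀² + n/σ²; posterior mean is the precision-weighted average of μ₀ and x̄.
σ₀² = 4.82² = 23.2324, σ² = 5.17² = 26.7289; σ² + n·σ₀² = 26.7289 + 4·23.2324 = 119.6585.
Posterior precision = 1/σ₀² + n/σ² = 1/23.2324 + 4/26.7289 = (σ² + n·σ₀²)/(σ₀²σ²) = 119.6585/(23.2324·26.7289); posterior variance σₙ² = σ₀²σ²/(σ² + n·σ₀²) = 23.2324·26.7289/119.6585 = 5.189573.
Predictive variance for one new observation = σₙ² + σ² = 23.2324·26.7289/119.6585 + 26.7289 = σ²·(σ₀² + 119.6585)/119.6585 = 26.7289·142.8909/119.6585 = 31.918473; SD = √(26.7289·142.8909/119.6585) = 5.6496.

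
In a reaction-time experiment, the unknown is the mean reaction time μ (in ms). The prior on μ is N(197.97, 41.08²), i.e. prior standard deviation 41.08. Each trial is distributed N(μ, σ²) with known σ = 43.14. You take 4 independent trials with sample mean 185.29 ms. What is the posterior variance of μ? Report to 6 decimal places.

For Normal data with known variance σ², a Normal(μ₀, σ₀²) prior on μ is conjugate. Posterior precision = 1/σ₀² + n/σ²; posterior mean is the precision-weighted average of μ₀ and x̄.
σ₀² = 41.08² = 1687.5664, σ² = 43.14² = 1861.0596; σ² + n·σ₀² = 1861.0596 + 4·1687.5664 = 8611.3252.
Posterior precision = 1/σ₀² + n/σ² = 1/1687.5664 + 4/1861.0596 = (σ² + n·σ₀²)/(σ₀²σ²) = 8611.3252/(1687.5664·1861.0596); posterior variance σₙ² = σ₀²σ²/(σ² + n·σ₀²) = 1687.5664·1861.0596/8611.3252 = 364.712931.

364.712931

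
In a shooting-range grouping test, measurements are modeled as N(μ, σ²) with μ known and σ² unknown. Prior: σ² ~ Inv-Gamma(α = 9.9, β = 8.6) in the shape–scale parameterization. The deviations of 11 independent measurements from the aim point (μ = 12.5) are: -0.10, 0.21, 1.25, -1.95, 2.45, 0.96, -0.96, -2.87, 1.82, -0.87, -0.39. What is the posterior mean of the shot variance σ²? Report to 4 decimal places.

1.4904

With known mean μ and an Inverse-Gamma(α, β) prior on σ², the Normal likelihood is conjugate: posterior is Inv-Gamma(α + n/2, β + Σ(xᵢ−μ)²/2).
Σ(xᵢ−μ)² = (-0.10)² + (0.21)² + (1.25)² + (-1.95)² + (2.45)² + (0.96)² + (-0.96)² + (-2.87)² + (1.82)² + (-0.87)² + (-0.39)² = 25.7231.
Posterior: Inv-Gamma(9.9 + 11/2, 8.6 + 25.7231/2) = Inv-Gamma(15.40, 21.46155).
E[σ²|data] = β/(α−1) = 21.46155/14.40 = 1.4904.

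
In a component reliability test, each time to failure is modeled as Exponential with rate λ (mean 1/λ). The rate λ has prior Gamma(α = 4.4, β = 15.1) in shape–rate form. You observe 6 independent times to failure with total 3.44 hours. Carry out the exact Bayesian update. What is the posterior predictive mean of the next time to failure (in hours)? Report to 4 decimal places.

With a Gamma(shape α, rate β) prior on the exponential rate λ, the posterior after n observations with total T = Σxᵢ is Gamma(α+n, β+T).
Posterior: Gamma(4.4+6, 15.1+3.44) = Gamma(10.4, 18.54).
The predictive distribution for the next observation is Lomax; its mean is β/(α−1) = 18.54/9.4 = 1.9723.

1.9723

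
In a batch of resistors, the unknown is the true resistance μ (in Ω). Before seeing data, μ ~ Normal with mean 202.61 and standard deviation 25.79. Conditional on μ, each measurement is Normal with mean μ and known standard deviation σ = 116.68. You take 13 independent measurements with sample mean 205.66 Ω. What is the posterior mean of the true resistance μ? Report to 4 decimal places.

For Normal data with known variance σ², a Normal(μ₀, σ₀²) prior on μ is conjugate. Posterior precision = 1/σ₀² + n/σ²; posterior mean is the precision-weighted average of μ₀ and x̄.
n·x̄ = 13·205.66 = 2673.58.
σ₀² = 25.79² = 665.1241, σ² = 116.68² = 13614.2224; σ² + n·σ₀² = 13614.2224 + 13·665.1241 = 22260.8357.
Posterior mean = (μ₀/σ₀² + n·x̄/σ²)/(1/σ₀² + n/σ²) = (σ²·μ₀ + σ₀²·n·x̄)/(σ² + n·σ₀²) = (13614.2224·202.61 + 665.1241·2673.58)/22260.8357 = 4536640.091742/22260.8357 = 203.7947.

203.7947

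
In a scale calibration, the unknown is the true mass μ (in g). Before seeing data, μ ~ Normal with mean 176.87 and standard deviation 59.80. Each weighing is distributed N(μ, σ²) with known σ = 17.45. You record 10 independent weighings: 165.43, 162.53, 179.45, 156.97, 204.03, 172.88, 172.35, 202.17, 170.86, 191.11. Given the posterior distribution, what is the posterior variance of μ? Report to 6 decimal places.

For Normal data with known variance σ², a Normal(μ₀, σ₀²) prior on μ is conjugate. Posterior precision = 1/σ₀² + n/σ²; posterior mean is the precision-weighted average of μ₀ and x̄.
σ₀² = 59.80² = 3576.04, σ² = 17.45² = 304.5025; σ² + n·σ₀² = 304.5025 + 10·3576.04 = 36064.9025.
Posterior precision = 1/σ₀² + n/σ² = 1/3576.04 + 10/304.5025 = (σ² + n·σ₀²)/(σ₀²σ²) = 36064.9025/(3576.04·304.5025); posterior variance σₙ² = σ₀²σ²/(σ² + n·σ₀²) = 3576.04·304.5025/36064.9025 = 30.193153.

30.193153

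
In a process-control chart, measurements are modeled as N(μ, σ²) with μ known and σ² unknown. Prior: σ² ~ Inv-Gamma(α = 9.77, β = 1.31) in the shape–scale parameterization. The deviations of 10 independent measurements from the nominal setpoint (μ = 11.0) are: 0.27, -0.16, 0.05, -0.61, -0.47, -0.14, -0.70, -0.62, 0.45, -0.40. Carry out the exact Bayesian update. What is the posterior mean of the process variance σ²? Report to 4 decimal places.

0.1660

With known mean μ and an Inverse-Gamma(α, β) prior on σ², the Normal likelihood is conjugate: posterior is Inv-Gamma(α + n/2, β + Σ(xᵢ−μ)²/2).
Σ(xᵢ−μ)² = (0.27)² + (-0.16)² + (0.05)² + (-0.61)² + (-0.47)² + (-0.14)² + (-0.70)² + (-0.62)² + (0.45)² + (-0.40)² = 1.9505.
Posterior: Inv-Gamma(9.77 + 10/2, 1.31 + 1.9505/2) = Inv-Gamma(14.77, 2.28525).
E[σ²|data] = β/(α−1) = 2.28525/13.77 = 0.1660.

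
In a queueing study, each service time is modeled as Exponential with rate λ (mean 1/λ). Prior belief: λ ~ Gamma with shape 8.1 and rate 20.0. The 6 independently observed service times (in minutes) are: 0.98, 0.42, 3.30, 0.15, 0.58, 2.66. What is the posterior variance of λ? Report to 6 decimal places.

0.017870

With a Gamma(shape α, rate β) prior on the exponential rate λ, the posterior after n observations with total T = Σxᵢ is Gamma(α+n, β+T).
Sum of observations T = 8.09 minutes; n = 6.
Posterior: Gamma(8.1+6, 20.0+8.09) = Gamma(14.1, 28.09).
Var = α/β² = 0.017870.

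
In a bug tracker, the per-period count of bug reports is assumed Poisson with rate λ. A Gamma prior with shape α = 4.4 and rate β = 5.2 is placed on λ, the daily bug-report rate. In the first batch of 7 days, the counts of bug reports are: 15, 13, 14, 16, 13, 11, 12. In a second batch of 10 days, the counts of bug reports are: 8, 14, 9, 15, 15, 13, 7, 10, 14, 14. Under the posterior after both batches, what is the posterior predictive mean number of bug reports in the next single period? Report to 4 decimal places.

With a Gamma(shape α, rate β) prior, the Poisson likelihood is conjugate: the posterior is Gamma(α + ΣXᵢ, β + n).
Batch 1: sum of counts S = 94 over n = 7 days.
After batch 1: Gamma(α+S, β+n) = Gamma(4.4+94, 5.2+7) = Gamma(98.4, 12.2).
Batch 2: sum of counts S = 119 over n = 10 days.
After batch 2: Gamma(α+S, β+n) = Gamma(98.4+119, 12.2+10) = Gamma(217.4, 22.2).
The predictive distribution for one future period is NegBinom with mean α/β = 9.7928.

9.7928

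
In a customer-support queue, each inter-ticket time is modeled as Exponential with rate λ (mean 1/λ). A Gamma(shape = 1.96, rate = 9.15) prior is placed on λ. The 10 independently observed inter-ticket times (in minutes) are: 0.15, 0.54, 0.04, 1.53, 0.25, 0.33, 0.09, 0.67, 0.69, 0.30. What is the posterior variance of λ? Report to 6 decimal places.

With a Gamma(shape α, rate β) prior on the exponential rate λ, the posterior after n observations with total T = Σxᵢ is Gamma(α+n, β+T).
Sum of observations T = 4.59 minutes; n = 10.
Posterior: Gamma(1.96+10, 9.15+4.59) = Gamma(11.96, 13.74).
Var = α/β² = 0.063352.

0.063352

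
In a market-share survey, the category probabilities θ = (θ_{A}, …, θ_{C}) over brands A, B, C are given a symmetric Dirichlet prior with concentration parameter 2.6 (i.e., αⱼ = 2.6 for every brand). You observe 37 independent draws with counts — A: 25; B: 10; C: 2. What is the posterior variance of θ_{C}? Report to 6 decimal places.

0.002012

The Dirichlet prior is conjugate to the Multinomial likelihood: each posterior αⱼ = prior αⱼ + observed count nⱼ.
Posterior concentration: (27.6, 12.6, 4.6), total = 44.8.
Var[θ_j] = α_j(Σα−α_j)/((Σα)²(Σα+1)) = 4.6·40.2/(44.8²·45.8) = 0.002012.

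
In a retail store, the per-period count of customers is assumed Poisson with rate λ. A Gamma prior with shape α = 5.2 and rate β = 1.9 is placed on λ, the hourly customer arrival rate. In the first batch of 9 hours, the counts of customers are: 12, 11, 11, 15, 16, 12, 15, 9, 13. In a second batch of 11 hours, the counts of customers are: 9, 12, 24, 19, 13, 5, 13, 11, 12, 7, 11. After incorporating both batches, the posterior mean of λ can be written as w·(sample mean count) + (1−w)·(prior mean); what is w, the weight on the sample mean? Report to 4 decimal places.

With a Gamma(shape α, rate β) prior, the Poisson likelihood is conjugate: the posterior is Gamma(α + ΣXᵢ, β + n).
Total number of hours: n = 9 + 11 = 20.
Posterior mean = (α₀+S)/(β₀+n) = [n/(β₀+n)]·(S/n) + [β₀/(β₀+n)]·(α₀/β₀), so only n and β₀ enter the weight.
Weight on data w = n/(β₀+n) = 20/(1.9+20) = 20/21.9 = 0.9132.

0.9132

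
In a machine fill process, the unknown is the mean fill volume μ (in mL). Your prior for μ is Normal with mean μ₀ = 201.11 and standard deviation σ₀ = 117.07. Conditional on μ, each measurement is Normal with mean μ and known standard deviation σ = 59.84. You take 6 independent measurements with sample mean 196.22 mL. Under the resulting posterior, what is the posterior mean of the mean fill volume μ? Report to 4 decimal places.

196.4241

For Normal data with known variance σ², a Normal(μ₀, σ₀²) prior on μ is conjugate. Posterior precision = 1/σ₀² + n/σ²; posterior mean is the precision-weighted average of μ₀ and x̄.
n·x̄ = 6·196.22 = 1177.32.
σ₀² = 117.07² = 13705.3849, σ² = 59.84² = 3580.8256; σ² + n·σ₀² = 3580.8256 + 6·13705.3849 = 85813.135.
Posterior mean = (μ₀/σ₀² + n·x̄/σ²)/(1/σ₀² + n/σ²) = (σ²·μ₀ + σ₀²·n·x̄)/(σ² + n·σ₀²) = (3580.8256·201.11 + 13705.3849·1177.32)/85813.135 = 16855763.586884/85813.135 = 196.4241.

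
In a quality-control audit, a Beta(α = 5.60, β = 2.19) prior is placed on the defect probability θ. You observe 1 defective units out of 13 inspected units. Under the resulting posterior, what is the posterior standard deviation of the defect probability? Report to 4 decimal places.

The Beta prior is conjugate to a Binomial/Bernoulli likelihood; the update adds successes to α and failures to β.
Posterior: Beta(α+k, β+n−k) = Beta(5.60+1, 2.19+12) = Beta(6.60, 14.19).
Var = αβ/((α+β)²(α+β+1)) = 6.60·14.19/(20.79²·21.79) = 0.00994398; SD = √0.00994398 = 0.0997.

0.0997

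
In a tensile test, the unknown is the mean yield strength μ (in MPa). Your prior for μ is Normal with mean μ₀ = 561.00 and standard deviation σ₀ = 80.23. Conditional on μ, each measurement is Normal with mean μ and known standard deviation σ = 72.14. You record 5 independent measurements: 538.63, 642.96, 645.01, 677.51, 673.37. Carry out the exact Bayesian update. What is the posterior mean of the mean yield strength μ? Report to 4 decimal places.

For Normal data with known variance σ², a Normal(μ₀, σ₀²) prior on μ is conjugate. Posterior precision = 1/σ₀² + n/σ²; posterior mean is the precision-weighted average of μ₀ and x̄.
Σxᵢ = 538.63 + 642.96 + 645.01 + 677.51 + 673.37 = 3177.48, so n·x̄ = 3177.48.
σ₀² = 80.23² = 6436.8529, σ² = 72.14² = 5204.1796; σ² + n·σ₀² = 5204.1796 + 5·6436.8529 = 37388.4441.
Posterior mean = (μ₀/σ₀² + n·x̄/σ²)/(1/σ₀² + n/σ²) = (σ²·μ₀ + σ₀²·n·x̄)/(σ² + n·σ₀²) = (5204.1796·561.00 + 6436.8529·3177.48)/37388.4441 = 23372516.108292/37388.4441 = 625.1267.

625.1267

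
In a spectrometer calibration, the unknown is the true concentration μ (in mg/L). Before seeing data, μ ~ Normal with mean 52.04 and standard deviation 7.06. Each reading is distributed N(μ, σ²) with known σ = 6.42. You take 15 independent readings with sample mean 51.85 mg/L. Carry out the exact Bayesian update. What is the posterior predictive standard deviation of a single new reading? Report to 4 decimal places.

For Normal data with known variance σ², a Normal(μ₀, σ₀²) prior on μ is conjugate. Posterior precision = 1/σ₀² + n/σ²; posterior mean is the precision-weighted average of μ₀ and x̄.
σ₀² = 7.06² = 49.8436, σ² = 6.42² = 41.2164; σ² + n·σ₀² = 41.2164 + 15·49.8436 = 788.8704.
Posterior precision = 1/σ₀² + n/σ² = 1/49.8436 + 15/41.2164 = (σ² + n·σ₀²)/(σ₀²σ²) = 788.8704/(49.8436·41.2164); posterior variance σₙ² = σ₀²σ²/(σ² + n·σ₀²) = 49.8436·41.2164/788.8704 = 2.604197.
Predictive variance for one new observation = σₙ² + σ² = 49.8436·41.2164/788.8704 + 41.2164 = σ²·(σ₀² + 788.8704)/788.8704 = 41.2164·838.714/788.8704 = 43.820597; SD = √(41.2164·838.714/788.8704) = 6.6197.

6.6197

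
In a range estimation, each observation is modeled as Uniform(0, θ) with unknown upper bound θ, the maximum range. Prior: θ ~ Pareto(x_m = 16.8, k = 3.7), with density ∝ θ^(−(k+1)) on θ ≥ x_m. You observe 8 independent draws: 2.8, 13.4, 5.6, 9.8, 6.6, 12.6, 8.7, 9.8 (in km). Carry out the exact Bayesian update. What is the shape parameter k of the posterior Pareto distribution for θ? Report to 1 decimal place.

A Pareto(scale x_m, shape k) prior on the upper bound θ of Uniform(0, θ) is conjugate: posterior is Pareto(max(x_m, max xᵢ), k + n).
Sample maximum = 13.4; prior scale x_m = 16.8 → posterior scale = max = 16.8.
Posterior shape = 3.7 + 8 = 11.7.
Posterior shape k = 11.7.

11.7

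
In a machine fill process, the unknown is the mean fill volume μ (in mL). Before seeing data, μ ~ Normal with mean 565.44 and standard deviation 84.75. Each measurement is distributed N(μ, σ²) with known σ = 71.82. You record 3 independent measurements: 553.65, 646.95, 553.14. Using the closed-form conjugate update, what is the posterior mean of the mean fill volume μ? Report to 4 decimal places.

580.8832

For Normal data with known variance σ², a Normal(μ₀, σ₀²) prior on μ is conjugate. Posterior precision = 1/σ₀² + n/σ²; posterior mean is the precision-weighted average of μ₀ and x̄.
Σxᵢ = 553.65 + 646.95 + 553.14 = 1753.74, so n·x̄ = 1753.74.
σ₀² = 84.75² = 7182.5625, σ² = 71.82² = 5158.1124; σ² + n·σ₀² = 5158.1124 + 3·7182.5625 = 26705.7999.
Posterior mean = (μ₀/σ₀² + n·x̄/σ²)/(1/σ₀² + n/σ²) = (σ²·μ₀ + σ₀²·n·x̄)/(σ² + n·σ₀²) = (5158.1124·565.44 + 7182.5625·1753.74)/26705.7999 = 15512950.234206/26705.7999 = 580.8832.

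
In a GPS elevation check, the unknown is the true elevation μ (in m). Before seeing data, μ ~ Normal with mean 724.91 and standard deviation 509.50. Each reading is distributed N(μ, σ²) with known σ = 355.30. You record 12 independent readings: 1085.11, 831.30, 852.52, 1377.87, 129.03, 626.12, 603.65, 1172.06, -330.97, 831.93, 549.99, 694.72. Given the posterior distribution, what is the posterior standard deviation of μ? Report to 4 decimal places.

For Normal data with known variance σ², a Normal(μ₀, σ₀²) prior on μ is conjugate. Posterior precision = 1/σ₀² + n/σ²; posterior mean is the precision-weighted average of μ₀ and x̄.
σ₀² = 509.50² = 259590.25, σ² = 355.30² = 126238.09; σ² + n·σ₀² = 126238.09 + 12·259590.25 = 3241321.09.
Posterior precision = 1/σ₀² + n/σ² = 1/259590.25 + 12/126238.09 = (σ² + n·σ₀²)/(σ₀²σ²) = 3241321.09/(259590.25·126238.09); posterior variance σₙ² = σ₀²σ²/(σ² + n·σ₀²) = 259590.25·126238.09/3241321.09 = 10110.129923.
Posterior SD = √σₙ² = √(259590.25·126238.09/3241321.09) = 100.5491.

100.5491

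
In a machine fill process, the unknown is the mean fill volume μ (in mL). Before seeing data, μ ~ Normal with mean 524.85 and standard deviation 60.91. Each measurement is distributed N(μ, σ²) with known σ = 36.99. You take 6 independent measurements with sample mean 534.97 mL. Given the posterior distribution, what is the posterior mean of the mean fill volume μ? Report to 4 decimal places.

534.3840

For Normal data with known variance σ², a Normal(μ₀, σ₀²) prior on μ is conjugate. Posterior precision = 1/σ₀² + n/σ²; posterior mean is the precision-weighted average of μ₀ and x̄.
n·x̄ = 6·534.97 = 3209.82.
σ₀² = 60.91² = 3710.0281, σ² = 36.99² = 1368.2601; σ² + n·σ₀² = 1368.2601 + 6·3710.0281 = 23628.4287.
Posterior mean = (μ₀/σ₀² + n·x̄/σ²)/(1/σ₀² + n/σ²) = (σ²·μ₀ + σ₀²·n·x̄)/(σ² + n·σ₀²) = (1368.2601·524.85 + 3710.0281·3209.82)/23628.4287 = 12626653.709427/23628.4287 = 534.3840.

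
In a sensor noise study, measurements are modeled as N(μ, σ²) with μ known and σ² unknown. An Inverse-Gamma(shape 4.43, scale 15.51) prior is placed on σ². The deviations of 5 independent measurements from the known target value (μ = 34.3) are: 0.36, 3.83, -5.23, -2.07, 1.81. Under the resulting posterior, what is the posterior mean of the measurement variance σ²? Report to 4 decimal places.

With known mean μ and an Inverse-Gamma(α, β) prior on σ², the Normal likelihood is conjugate: posterior is Inv-Gamma(α + n/2, β + Σ(xᵢ−μ)²/2).
Σ(xᵢ−μ)² = (0.36)² + (3.83)² + (-5.23)² + (-2.07)² + (1.81)² = 49.7124.
Posterior: Inv-Gamma(4.43 + 5/2, 15.51 + 49.7124/2) = Inv-Gamma(6.93, 40.36620).
E[σ²|data] = β/(α−1) = 40.36620/5.93 = 6.8071.

6.8071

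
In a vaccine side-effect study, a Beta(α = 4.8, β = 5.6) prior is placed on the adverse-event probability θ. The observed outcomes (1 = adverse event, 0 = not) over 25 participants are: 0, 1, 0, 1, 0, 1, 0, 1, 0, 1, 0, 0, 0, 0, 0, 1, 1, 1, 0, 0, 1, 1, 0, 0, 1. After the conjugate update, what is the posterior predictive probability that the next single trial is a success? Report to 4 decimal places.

The Beta prior is conjugate to a Binomial/Bernoulli likelihood; the update adds successes to α and failures to β.
Posterior: Beta(α+k, β+n−k) = Beta(4.8+11, 5.6+14) = Beta(15.8, 19.6).
For a single future Bernoulli trial, P(success | data) = α/(α+β) = 0.4463.

0.4463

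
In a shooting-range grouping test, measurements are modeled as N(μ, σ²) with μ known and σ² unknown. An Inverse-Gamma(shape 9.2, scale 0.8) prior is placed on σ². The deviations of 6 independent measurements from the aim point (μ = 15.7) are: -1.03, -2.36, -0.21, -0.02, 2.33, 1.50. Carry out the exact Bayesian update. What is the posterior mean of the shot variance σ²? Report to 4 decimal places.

0.7122

With known mean μ and an Inverse-Gamma(α, β) prior on σ², the Normal likelihood is conjugate: posterior is Inv-Gamma(α + n/2, β + Σ(xᵢ−μ)²/2).
Σ(xᵢ−μ)² = (-1.03)² + (-2.36)² + (-0.21)² + (-0.02)² + (2.33)² + (1.50)² = 14.3539.
Posterior: Inv-Gamma(9.2 + 6/2, 0.8 + 14.3539/2) = Inv-Gamma(12.20, 7.97695).
E[σ²|data] = β/(α−1) = 7.97695/11.20 = 0.7122.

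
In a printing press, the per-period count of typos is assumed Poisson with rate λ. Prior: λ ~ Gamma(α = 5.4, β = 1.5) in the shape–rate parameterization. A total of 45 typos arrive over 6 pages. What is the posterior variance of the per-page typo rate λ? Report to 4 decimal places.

With a Gamma(shape α, rate β) prior, the Poisson likelihood is conjugate: the posterior is Gamma(α + ΣXᵢ, β + n).
Posterior: Gamma(α+S, β+n) = Gamma(5.4+45, 1.5+6) = Gamma(50.4, 7.5).
Var = α/β² = 50.4/7.5² = 0.8960.

0.8960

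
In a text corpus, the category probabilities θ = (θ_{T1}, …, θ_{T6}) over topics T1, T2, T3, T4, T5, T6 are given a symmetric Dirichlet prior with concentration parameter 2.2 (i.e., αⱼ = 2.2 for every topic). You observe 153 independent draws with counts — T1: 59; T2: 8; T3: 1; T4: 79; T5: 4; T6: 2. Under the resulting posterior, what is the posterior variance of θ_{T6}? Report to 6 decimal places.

0.000147

The Dirichlet prior is conjugate to the Multinomial likelihood: each posterior αⱼ = prior αⱼ + observed count nⱼ.
Posterior concentration: (61.2, 10.2, 3.2, 81.2, 6.2, 4.2), total = 166.2.
Var[θ_j] = α_j(Σα−α_j)/((Σα)²(Σα+1)) = 4.2·162.0/(166.2²·167.2) = 0.000147.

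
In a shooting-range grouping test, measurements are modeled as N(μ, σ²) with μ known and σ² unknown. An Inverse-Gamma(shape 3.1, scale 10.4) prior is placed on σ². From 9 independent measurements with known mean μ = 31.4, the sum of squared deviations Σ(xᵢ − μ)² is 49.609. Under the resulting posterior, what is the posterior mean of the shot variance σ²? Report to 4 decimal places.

With known mean μ and an Inverse-Gamma(α, β) prior on σ², the Normal likelihood is conjugate: posterior is Inv-Gamma(α + n/2, β + Σ(xᵢ−μ)²/2).
Posterior: Inv-Gamma(3.1 + 9/2, 10.4 + 49.609/2) = Inv-Gamma(7.60, 35.2045).
E[σ²|data] = β/(α−1) = 35.2045/6.60 = 5.3340.

5.3340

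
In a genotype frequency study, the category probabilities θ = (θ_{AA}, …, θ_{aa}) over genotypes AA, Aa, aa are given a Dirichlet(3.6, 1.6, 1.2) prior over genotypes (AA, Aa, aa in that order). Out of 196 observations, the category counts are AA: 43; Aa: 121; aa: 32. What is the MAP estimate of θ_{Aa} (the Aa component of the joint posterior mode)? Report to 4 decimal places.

0.6098

The Dirichlet prior is conjugate to the Multinomial likelihood: each posterior αⱼ = prior αⱼ + observed count nⱼ.
Posterior concentration: (46.6, 122.6, 33.2), total = 202.4.
Joint mode component: (α_{Aa}−1)/(Σα−K) = 121.6/199.4 = 0.6098.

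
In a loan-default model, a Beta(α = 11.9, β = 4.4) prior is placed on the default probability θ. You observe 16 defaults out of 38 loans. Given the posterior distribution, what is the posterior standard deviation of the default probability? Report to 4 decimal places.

0.0672

The Beta prior is conjugate to a Binomial/Bernoulli likelihood; the update adds successes to α and failures to β.
Posterior: Beta(α+k, β+n−k) = Beta(11.9+16, 4.4+22) = Beta(27.9, 26.4).
Var = αβ/((α+β)²(α+β+1)) = 27.9·26.4/(54.3²·55.3) = 0.00451735; SD = √0.00451735 = 0.0672.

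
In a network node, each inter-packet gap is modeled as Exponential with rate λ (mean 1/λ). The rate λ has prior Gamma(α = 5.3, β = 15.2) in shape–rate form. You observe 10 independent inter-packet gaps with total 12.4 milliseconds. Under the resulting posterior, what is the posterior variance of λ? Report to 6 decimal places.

With a Gamma(shape α, rate β) prior on the exponential rate λ, the posterior after n observations with total T = Σxᵢ is Gamma(α+n, β+T).
Posterior: Gamma(5.3+10, 15.2+12.4) = Gamma(15.3, 27.6).
Var = α/β² = 0.020085.

0.020085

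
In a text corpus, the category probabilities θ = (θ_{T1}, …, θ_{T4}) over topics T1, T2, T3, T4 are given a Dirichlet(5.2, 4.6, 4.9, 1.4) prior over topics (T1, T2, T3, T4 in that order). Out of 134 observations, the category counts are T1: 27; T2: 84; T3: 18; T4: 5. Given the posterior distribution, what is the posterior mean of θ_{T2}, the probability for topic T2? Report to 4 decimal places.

0.5903

The Dirichlet prior is conjugate to the Multinomial likelihood: each posterior αⱼ = prior αⱼ + observed count nⱼ.
Posterior concentration: (32.2, 88.6, 22.9, 6.4), total = 150.1.
E[θ_{T2}|data] = α_{T2}/Σα = 88.6/150.1 = 0.5903.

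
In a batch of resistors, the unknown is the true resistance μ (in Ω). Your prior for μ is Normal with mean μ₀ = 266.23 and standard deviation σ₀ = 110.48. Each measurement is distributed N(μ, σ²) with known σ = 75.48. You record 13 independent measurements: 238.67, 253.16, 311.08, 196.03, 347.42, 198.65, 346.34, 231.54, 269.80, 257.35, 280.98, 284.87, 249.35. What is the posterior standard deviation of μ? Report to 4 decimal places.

For Normal data with known variance σ², a Normal(μ₀, σ₀²) prior on μ is conjugate. Posterior precision = 1/σ₀² + n/σ²; posterior mean is the precision-weighted average of μ₀ and x̄.
σ₀² = 110.48² = 12205.8304, σ² = 75.48² = 5697.2304; σ² + n·σ₀² = 5697.2304 + 13·12205.8304 = 164373.0256.
Posterior precision = 1/σ₀² + n/σ² = 1/12205.8304 + 13/5697.2304 = (σ² + n·σ₀²)/(σ₀²σ²) = 164373.0256/(12205.8304·5697.2304); posterior variance σₙ² = σ₀²σ²/(σ² + n·σ₀²) = 12205.8304·5697.2304/164373.0256 = 423.058636.
Posterior SD = √σₙ² = √(12205.8304·5697.2304/164373.0256) = 20.5684.

20.5684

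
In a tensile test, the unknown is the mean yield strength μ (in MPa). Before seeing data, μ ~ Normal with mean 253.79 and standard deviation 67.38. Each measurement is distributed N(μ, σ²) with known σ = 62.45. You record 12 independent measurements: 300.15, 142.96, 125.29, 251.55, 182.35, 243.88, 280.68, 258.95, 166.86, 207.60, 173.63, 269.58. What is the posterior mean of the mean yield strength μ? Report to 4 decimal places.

For Normal data with known variance σ², a Normal(μ₀, σ₀²) prior on μ is conjugate. Posterior precision = 1/σ₀² + n/σ²; posterior mean is the precision-weighted average of μ₀ and x̄.
Σxᵢ = 300.15 + 142.96 + 125.29 + 251.55 + 182.35 + 243.88 + 280.68 + 258.95 + 166.86 + 207.60 + 173.63 + 269.58 = 2603.48, so n·x̄ = 2603.48.
σ₀² = 67.38² = 4540.0644, σ² = 62.45² = 3900.0025; σ² + n·σ₀² = 3900.0025 + 12·4540.0644 = 58380.7753.
Posterior mean = (μ₀/σ₀² + n·x̄/σ²)/(1/σ₀² + n/σ²) = (σ²·μ₀ + σ₀²·n·x̄)/(σ² + n·σ₀²) = (3900.0025·253.79 + 4540.0644·2603.48)/58380.7753 = 12809748.498587/58380.7753 = 219.4172.

219.4172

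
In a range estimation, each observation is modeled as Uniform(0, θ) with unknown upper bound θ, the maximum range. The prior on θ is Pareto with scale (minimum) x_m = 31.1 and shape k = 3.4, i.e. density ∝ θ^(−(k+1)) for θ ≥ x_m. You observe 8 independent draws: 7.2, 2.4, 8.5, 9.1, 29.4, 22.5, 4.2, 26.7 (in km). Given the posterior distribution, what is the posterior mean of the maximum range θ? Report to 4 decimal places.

34.0904

A Pareto(scale x_m, shape k) prior on the upper bound θ of Uniform(0, θ) is conjugate: posterior is Pareto(max(x_m, max xᵢ), k + n).
Sample maximum = 29.4; prior scale x_m = 31.1 → posterior scale = max = 31.1.
Posterior shape = 3.4 + 8 = 11.4.
E[θ|data] = k·x_m/(k−1) = 11.4·31.1/10.4 = 34.0904.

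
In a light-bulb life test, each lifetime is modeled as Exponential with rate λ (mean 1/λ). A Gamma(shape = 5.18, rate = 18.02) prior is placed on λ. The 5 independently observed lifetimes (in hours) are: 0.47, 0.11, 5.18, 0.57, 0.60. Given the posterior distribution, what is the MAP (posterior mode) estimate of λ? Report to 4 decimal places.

0.3679

With a Gamma(shape α, rate β) prior on the exponential rate λ, the posterior after n observations with total T = Σxᵢ is Gamma(α+n, β+T).
Sum of observations T = 6.93 hours; n = 5.
Posterior: Gamma(5.18+5, 18.02+6.93) = Gamma(10.18, 24.95).
Mode = (α−1)/β = 0.3679.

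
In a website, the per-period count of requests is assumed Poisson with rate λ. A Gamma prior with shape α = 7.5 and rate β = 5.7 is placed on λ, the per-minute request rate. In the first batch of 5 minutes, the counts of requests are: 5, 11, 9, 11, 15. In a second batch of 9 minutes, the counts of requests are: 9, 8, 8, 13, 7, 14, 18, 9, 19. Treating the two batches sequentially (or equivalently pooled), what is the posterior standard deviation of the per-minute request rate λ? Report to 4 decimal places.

With a Gamma(shape α, rate β) prior, the Poisson likelihood is conjugate: the posterior is Gamma(α + ΣXᵢ, β + n).
Batch 1: sum of counts S = 51 over n = 5 minutes.
After batch 1: Gamma(α+S, β+n) = Gamma(7.5+51, 5.7+5) = Gamma(58.5, 10.7).
Batch 2: sum of counts S = 105 over n = 9 minutes.
After batch 2: Gamma(α+S, β+n) = Gamma(58.5+105, 10.7+9) = Gamma(163.5, 19.7).
SD = √α/β = √163.5/19.7 = 0.6491.

0.6491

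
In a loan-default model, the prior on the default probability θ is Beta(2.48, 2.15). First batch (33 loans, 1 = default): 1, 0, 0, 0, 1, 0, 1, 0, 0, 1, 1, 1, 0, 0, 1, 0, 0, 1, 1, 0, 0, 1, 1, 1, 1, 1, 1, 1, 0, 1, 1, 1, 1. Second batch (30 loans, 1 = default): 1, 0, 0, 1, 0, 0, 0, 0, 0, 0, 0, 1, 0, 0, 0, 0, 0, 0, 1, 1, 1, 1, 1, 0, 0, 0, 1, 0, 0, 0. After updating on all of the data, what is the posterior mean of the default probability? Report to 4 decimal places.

0.4655

The Beta prior is conjugate to a Binomial/Bernoulli likelihood; the update adds successes to α and failures to β.
After batch 1: Beta(2.48+20, 2.15+13) = Beta(22.48, 15.15).
After batch 2: Beta(22.48+9, 15.15+21) = Beta(31.48, 36.15).
Posterior mean = α/(α+β) = 31.48/67.63 = 0.4655.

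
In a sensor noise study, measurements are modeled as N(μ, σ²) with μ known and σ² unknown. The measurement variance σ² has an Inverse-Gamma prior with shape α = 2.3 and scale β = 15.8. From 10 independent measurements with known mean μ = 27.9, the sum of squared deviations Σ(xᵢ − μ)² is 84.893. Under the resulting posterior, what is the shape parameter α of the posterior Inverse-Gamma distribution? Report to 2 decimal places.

7.30

With known mean μ and an Inverse-Gamma(α, β) prior on σ², the Normal likelihood is conjugate: posterior is Inv-Gamma(α + n/2, β + Σ(xᵢ−μ)²/2).
Posterior: Inv-Gamma(2.3 + 10/2, 15.8 + 84.893/2) = Inv-Gamma(7.30, 58.2465).
Posterior α = 7.30.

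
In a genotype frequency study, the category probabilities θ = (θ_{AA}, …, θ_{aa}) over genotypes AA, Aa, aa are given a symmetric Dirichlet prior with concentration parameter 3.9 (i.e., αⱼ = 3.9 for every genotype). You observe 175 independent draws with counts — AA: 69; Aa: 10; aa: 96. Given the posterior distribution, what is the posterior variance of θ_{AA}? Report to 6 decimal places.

0.001268

The Dirichlet prior is conjugate to the Multinomial likelihood: each posterior αⱼ = prior αⱼ + observed count nⱼ.
Posterior concentration: (72.9, 13.9, 99.9), total = 186.7.
Var[θ_j] = α_j(Σα−α_j)/((Σα)²(Σα+1)) = 72.9·113.8/(186.7²·187.7) = 0.001268.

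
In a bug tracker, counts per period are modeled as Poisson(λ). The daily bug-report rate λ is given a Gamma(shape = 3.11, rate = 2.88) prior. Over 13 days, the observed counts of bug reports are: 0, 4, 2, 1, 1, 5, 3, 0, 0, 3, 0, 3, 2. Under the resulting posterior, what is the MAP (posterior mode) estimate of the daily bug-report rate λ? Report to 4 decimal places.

1.6442

With a Gamma(shape α, rate β) prior, the Poisson likelihood is conjugate: the posterior is Gamma(α + ΣXᵢ, β + n).
Sum of counts S = 24 over n = 13 days.
Posterior: Gamma(α+S, β+n) = Gamma(3.11+24, 2.88+13) = Gamma(27.11, 15.88).
Mode of Gamma(α,β) for α≥1 is (α−1)/β = 26.11/15.88 = 1.6442.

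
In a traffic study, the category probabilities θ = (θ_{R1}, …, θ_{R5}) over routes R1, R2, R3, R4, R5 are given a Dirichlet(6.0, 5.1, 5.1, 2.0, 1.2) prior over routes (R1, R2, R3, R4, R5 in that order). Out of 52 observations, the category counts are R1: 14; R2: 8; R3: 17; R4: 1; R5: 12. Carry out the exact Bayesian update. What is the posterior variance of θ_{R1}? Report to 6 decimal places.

0.002785

The Dirichlet prior is conjugate to the Multinomial likelihood: each posterior αⱼ = prior αⱼ + observed count nⱼ.
Posterior concentration: (20.0, 13.1, 22.1, 3.0, 13.2), total = 71.4.
Var[θ_j] = α_j(Σα−α_j)/((Σα)²(Σα+1)) = 20.0·51.4/(71.4²·72.4) = 0.002785.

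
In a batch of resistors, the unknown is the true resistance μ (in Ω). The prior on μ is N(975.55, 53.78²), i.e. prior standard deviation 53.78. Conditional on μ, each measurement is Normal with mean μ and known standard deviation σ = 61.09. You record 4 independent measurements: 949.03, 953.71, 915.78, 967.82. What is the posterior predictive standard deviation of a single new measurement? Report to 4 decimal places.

For Normal data with known variance σ², a Normal(μ₀, σ₀²) prior on μ is conjugate. Posterior precision = 1/σ₀² + n/σ²; posterior mean is the precision-weighted average of μ₀ and x̄.
σ₀² = 53.78² = 2892.2884, σ² = 61.09² = 3731.9881; σ² + n·σ₀² = 3731.9881 + 4·2892.2884 = 15301.1417.
Posterior precision = 1/σ₀² + n/σ² = 1/2892.2884 + 4/3731.9881 = (σ² + n·σ₀²)/(σ₀²σ²) = 15301.1417/(2892.2884·3731.9881); posterior variance σₙ² = σ₀²σ²/(σ² + n·σ₀²) = 2892.2884·3731.9881/15301.1417 = 705.436634.
Predictive variance for one new observation = σₙ² + σ² = 2892.2884·3731.9881/15301.1417 + 3731.9881 = σ²·(σ₀² + 15301.1417)/15301.1417 = 3731.9881·18193.4301/15301.1417 = 4437.424734; SD = √(3731.9881·18193.4301/15301.1417) = 66.6140.

66.6140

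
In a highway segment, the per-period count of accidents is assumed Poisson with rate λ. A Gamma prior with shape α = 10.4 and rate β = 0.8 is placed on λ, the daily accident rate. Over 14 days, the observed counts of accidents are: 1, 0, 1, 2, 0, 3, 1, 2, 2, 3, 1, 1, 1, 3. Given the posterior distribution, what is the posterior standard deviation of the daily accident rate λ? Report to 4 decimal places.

With a Gamma(shape α, rate β) prior, the Poisson likelihood is conjugate: the posterior is Gamma(α + ΣXᵢ, β + n).
Sum of counts S = 21 over n = 14 days.
Posterior: Gamma(α+S, β+n) = Gamma(10.4+21, 0.8+14) = Gamma(31.4, 14.8).
SD = √α/β = √31.4/14.8 = 0.3786.

0.3786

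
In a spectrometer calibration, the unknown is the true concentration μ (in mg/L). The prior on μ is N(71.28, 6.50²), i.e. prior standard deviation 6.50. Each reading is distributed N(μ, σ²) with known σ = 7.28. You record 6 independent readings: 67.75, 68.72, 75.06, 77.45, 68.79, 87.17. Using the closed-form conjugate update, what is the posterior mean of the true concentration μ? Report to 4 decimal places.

73.6592

For Normal data with known variance σ², a Normal(μ₀, σ₀²) prior on μ is conjugate. Posterior precision = 1/σ₀² + n/σ²; posterior mean is the precision-weighted average of μ₀ and x̄.
Σxᵢ = 67.75 + 68.72 + 75.06 + 77.45 + 68.79 + 87.17 = 444.94, so n·x̄ = 444.94.
σ₀² = 6.50² = 42.25, σ² = 7.28² = 52.9984; σ² + n·σ₀² = 52.9984 + 6·42.25 = 306.4984.
Posterior mean = (μ₀/σ₀² + n·x̄/σ²)/(1/σ₀² + n/σ²) = (σ²·μ₀ + σ₀²·n·x̄)/(σ² + n·σ₀²) = (52.9984·71.28 + 42.25·444.94)/306.4984 = 22576.440952/306.4984 = 73.6592.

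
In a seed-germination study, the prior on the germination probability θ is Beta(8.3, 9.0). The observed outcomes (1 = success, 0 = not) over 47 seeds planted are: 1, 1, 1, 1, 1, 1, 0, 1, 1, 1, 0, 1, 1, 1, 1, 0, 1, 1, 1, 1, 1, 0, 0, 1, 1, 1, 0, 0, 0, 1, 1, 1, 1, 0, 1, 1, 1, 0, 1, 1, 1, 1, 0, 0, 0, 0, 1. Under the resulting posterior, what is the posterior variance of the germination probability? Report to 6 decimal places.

The Beta prior is conjugate to a Binomial/Bernoulli likelihood; the update adds successes to α and failures to β.
Posterior: Beta(α+k, β+n−k) = Beta(8.3+33, 9.0+14) = Beta(41.3, 23.0).
Var = αβ/((α+β)²(α+β+1)) = 41.3·23.0/(64.3²·65.3) = 0.003518.

0.003518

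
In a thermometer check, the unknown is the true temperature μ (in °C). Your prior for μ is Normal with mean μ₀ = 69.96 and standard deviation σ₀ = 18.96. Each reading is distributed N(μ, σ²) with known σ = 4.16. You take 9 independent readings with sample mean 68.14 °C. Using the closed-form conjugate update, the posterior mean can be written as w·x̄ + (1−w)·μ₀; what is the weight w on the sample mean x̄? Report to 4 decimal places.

0.9947

For Normal data with known variance σ², a Normal(μ₀, σ₀²) prior on μ is conjugate. Posterior precision = 1/σ₀² + n/σ²; posterior mean is the precision-weighted average of μ₀ and x̄.
σ₀² = 18.96² = 359.4816, σ² = 4.16² = 17.3056. Prior precision 1/σ₀² = 1/359.4816; data precision n/σ² = 9/17.3056.
w = (n/σ²)/(1/σ₀² + n/σ²) = n·σ₀²/(σ² + n·σ₀²) = 9·359.4816/(17.3056 + 9·359.4816) = 3235.3344/3252.64 = 0.9947.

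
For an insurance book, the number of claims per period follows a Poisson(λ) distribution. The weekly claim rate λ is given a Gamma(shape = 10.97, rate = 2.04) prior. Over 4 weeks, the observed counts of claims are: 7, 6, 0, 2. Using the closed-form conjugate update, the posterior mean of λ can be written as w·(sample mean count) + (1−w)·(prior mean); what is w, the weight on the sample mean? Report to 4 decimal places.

With a Gamma(shape α, rate β) prior, the Poisson likelihood is conjugate: the posterior is Gamma(α + ΣXᵢ, β + n).
Posterior mean = (α₀+S)/(β₀+n) = [n/(β₀+n)]·(S/n) + [β₀/(β₀+n)]·(α₀/β₀), so only n and β₀ enter the weight.
Weight on data w = n/(β₀+n) = 4/(2.04+4) = 4/6.04 = 0.6623.

0.6623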